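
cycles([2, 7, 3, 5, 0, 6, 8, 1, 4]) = (0 2 3 5 6 8 4)(1 7)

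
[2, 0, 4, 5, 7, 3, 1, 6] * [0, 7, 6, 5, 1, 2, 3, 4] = [6, 0, 1, 2, 4, 5, 7, 3]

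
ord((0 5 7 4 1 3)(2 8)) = 6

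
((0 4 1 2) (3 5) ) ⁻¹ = (0 2 1 4) (3 5) 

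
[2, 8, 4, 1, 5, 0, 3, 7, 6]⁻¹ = [5, 3, 0, 6, 2, 4, 8, 7, 1]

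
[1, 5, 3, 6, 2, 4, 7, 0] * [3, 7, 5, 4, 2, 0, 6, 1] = [7, 0, 4, 6, 5, 2, 1, 3]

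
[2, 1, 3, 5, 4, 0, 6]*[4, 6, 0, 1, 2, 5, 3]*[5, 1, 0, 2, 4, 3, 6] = [5, 6, 1, 3, 0, 4, 2]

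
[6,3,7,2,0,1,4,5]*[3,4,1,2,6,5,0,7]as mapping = [0→0,1→2,2→7,3→1,4→3,5→4,6→6,7→5]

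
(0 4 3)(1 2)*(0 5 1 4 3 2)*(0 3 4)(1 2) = (0 4 1 3 5 2)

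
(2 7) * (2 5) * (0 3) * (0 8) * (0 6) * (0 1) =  (0 3 8 6 1) (2 7 5) 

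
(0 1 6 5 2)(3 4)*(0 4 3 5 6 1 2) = (0 2 4 5)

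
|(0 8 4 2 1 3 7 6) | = 8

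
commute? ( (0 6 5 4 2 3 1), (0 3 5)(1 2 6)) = no: (0 6 5 4 2 3 1)*(0 3 5)(1 2 6) = (0 1 3 2 5 4 6), (0 3 5)(1 2 6)*(0 6 5 4 2 3 1) = (0 1 3 4 2 5 6)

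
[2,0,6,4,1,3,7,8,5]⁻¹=[1,4,0,5,3,8,2,6,7]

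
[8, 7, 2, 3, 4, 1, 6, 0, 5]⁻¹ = [7, 5, 2, 3, 4, 8, 6, 1, 0]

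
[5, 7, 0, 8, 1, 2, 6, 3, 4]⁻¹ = [2, 4, 5, 7, 8, 0, 6, 1, 3]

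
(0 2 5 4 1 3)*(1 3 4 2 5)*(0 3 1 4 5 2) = (0 2 4 1 5)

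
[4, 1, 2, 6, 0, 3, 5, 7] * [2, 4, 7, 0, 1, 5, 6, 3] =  [1, 4, 7, 6, 2, 0, 5, 3] 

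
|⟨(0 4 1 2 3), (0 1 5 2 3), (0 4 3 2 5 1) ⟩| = 720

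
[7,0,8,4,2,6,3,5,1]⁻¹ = [1,8,4,6,3,7,5,0,2]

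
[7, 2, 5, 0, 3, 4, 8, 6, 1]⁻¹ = [3, 8, 1, 4, 5, 2, 7, 0, 6]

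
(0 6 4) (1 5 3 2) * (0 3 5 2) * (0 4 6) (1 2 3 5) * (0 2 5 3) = (0 2 5 1) (3 4) 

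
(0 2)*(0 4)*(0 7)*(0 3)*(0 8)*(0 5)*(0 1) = (0 2 4 7 3 8 5 1)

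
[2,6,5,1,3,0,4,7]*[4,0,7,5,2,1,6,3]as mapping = [0→7,1→6,2→1,3→0,4→5,5→4,6→2,7→3]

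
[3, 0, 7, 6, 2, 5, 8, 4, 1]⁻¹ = [1, 8, 4, 0, 7, 5, 3, 2, 6]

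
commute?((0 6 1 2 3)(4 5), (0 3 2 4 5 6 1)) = no:(0 6 1 2 3)(4 5) * (0 3 2 4 5 6 1) = (0 1 4 6), (0 3 2 4 5 6 1) * (0 6 1 2 3)(4 5) = (1 6 2 5)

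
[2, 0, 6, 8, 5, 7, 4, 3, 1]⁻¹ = [1, 8, 0, 7, 6, 4, 2, 5, 3]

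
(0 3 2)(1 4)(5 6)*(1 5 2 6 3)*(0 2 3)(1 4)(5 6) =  (0 4 6 3 5)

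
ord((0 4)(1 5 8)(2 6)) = 6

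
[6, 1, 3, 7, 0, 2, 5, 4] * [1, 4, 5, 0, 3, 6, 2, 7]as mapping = [0→2, 1→4, 2→0, 3→7, 4→1, 5→5, 6→6, 7→3]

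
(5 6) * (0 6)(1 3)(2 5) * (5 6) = (0 5)(1 3)(2 6)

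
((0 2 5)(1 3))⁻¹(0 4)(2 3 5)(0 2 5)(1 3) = (0 5 1)(2 4)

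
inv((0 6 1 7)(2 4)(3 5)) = (0 7 1 6)(2 4)(3 5)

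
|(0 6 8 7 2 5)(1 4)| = 6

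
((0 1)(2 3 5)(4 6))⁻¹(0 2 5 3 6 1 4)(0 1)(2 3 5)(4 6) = (0 6 1 3 2 5 4)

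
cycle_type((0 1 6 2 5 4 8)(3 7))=2.7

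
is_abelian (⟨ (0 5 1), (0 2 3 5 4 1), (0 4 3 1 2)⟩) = no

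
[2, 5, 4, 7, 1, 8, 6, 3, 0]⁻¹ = [8, 4, 0, 7, 2, 1, 6, 3, 5]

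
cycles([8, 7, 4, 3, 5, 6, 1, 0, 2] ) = (0 8 2 4 5 6 1 7)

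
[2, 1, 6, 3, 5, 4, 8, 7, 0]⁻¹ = [8, 1, 0, 3, 5, 4, 2, 7, 6]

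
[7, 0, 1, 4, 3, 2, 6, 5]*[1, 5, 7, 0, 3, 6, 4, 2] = [2, 1, 5, 3, 0, 7, 4, 6]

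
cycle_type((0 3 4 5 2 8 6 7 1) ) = 9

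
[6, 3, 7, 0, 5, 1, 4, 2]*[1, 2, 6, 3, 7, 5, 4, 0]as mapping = [0→4, 1→3, 2→0, 3→1, 4→5, 5→2, 6→7, 7→6]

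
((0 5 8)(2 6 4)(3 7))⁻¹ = (0 8 5)(2 4 6)(3 7)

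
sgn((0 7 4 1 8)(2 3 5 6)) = -1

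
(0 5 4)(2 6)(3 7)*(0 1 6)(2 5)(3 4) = (0 2)(1 6 5 3 7 4)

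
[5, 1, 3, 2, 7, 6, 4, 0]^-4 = [5, 1, 2, 3, 7, 6, 4, 0]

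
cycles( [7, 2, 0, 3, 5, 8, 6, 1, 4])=(0 7 1 2)(4 5 8)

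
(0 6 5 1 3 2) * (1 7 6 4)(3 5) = (0 4 1 5 7 6 3 2)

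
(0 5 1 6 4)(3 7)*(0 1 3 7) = (0 5 3)(1 6 4)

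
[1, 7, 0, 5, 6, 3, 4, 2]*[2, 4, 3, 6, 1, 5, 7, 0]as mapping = [0→4, 1→0, 2→2, 3→5, 4→7, 5→6, 6→1, 7→3]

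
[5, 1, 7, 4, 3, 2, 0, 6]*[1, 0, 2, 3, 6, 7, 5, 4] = [7, 0, 4, 6, 3, 2, 1, 5]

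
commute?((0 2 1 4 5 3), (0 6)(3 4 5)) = no:(0 2 1 4 5 3)*(0 6)(3 4 5) = (0 2 1 5 4 3 6), (0 6)(3 4 5)*(0 2 1 4 5 3) = (0 6 2 1 4 3 5)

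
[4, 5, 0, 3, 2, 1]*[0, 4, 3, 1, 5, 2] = [5, 2, 0, 1, 3, 4]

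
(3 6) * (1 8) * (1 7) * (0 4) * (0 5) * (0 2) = (0 4 5 2)(1 8 7)(3 6)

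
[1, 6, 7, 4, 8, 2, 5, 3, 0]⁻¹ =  [8, 0, 5, 7, 3, 6, 1, 2, 4]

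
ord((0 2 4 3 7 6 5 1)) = 8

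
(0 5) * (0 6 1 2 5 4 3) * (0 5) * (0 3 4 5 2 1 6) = (0 5)(2 3)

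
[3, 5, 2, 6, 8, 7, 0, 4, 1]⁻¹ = [6, 8, 2, 0, 7, 1, 3, 5, 4]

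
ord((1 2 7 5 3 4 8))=7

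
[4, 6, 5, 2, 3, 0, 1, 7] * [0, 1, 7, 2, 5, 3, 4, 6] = [5, 4, 3, 7, 2, 0, 1, 6]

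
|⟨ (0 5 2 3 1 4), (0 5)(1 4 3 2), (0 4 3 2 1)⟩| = 720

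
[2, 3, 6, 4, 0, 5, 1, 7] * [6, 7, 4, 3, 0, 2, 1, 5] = [4, 3, 1, 0, 6, 2, 7, 5]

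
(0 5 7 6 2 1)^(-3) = (0 6)(1 7)(2 5)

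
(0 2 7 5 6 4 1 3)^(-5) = (0 5 1 2 6 3 7 4)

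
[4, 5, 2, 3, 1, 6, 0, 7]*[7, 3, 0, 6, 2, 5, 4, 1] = [2, 5, 0, 6, 3, 4, 7, 1] 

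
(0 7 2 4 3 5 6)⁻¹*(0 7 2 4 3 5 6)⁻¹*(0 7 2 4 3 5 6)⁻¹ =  (0 3 7 5 2 6 4)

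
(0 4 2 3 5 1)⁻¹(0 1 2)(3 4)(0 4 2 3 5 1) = (0 3 4)(2 5)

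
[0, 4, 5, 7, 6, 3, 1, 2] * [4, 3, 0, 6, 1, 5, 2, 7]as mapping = [0→4, 1→1, 2→5, 3→7, 4→2, 5→6, 6→3, 7→0]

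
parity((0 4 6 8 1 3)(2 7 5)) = odd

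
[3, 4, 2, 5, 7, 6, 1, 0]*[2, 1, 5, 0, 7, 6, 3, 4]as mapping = [0→0, 1→7, 2→5, 3→6, 4→4, 5→3, 6→1, 7→2]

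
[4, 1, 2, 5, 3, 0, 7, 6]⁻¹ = [5, 1, 2, 4, 0, 3, 7, 6]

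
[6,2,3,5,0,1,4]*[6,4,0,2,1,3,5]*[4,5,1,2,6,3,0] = [3,4,1,2,0,6,5]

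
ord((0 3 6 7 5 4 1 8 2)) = 9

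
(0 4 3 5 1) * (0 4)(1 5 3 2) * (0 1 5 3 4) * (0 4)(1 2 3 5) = (0 2 1 4 3)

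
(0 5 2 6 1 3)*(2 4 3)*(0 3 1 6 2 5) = (1 5 4)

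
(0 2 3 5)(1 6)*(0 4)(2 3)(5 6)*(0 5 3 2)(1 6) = (0 2)(1 3)(4 5)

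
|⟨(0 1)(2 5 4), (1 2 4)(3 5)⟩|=720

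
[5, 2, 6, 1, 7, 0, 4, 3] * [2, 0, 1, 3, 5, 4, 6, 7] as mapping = [0→4, 1→1, 2→6, 3→0, 4→7, 5→2, 6→5, 7→3] 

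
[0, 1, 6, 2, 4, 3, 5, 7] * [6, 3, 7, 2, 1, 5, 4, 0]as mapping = [0→6, 1→3, 2→4, 3→7, 4→1, 5→2, 6→5, 7→0]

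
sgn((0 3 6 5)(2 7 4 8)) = 1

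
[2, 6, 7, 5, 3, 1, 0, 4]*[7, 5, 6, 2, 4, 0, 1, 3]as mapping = [0→6, 1→1, 2→3, 3→0, 4→2, 5→5, 6→7, 7→4]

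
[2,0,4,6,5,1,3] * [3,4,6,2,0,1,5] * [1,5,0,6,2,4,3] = [3,6,1,4,5,2,0]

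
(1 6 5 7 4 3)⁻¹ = (1 3 4 7 5 6)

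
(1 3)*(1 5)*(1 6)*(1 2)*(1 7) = (1 3 5 6 2 7)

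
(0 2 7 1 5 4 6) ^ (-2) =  (0 4 1 2 6 5 7) 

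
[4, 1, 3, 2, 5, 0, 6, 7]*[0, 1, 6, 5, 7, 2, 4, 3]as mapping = [0→7, 1→1, 2→5, 3→6, 4→2, 5→0, 6→4, 7→3]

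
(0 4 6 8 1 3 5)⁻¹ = (0 5 3 1 8 6 4)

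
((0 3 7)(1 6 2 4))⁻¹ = (0 7 3)(1 4 2 6)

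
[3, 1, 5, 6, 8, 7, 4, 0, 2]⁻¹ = [7, 1, 8, 0, 6, 2, 3, 5, 4]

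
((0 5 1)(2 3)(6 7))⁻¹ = (0 1 5)(2 3)(6 7)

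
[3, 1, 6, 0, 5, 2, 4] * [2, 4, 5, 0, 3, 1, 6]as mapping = [0→0, 1→4, 2→6, 3→2, 4→1, 5→5, 6→3]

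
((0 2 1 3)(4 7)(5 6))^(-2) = (0 1)(2 3)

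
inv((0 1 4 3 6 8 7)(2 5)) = (0 7 8 6 3 4 1)(2 5)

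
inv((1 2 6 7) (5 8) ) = (1 7 6 2) (5 8) 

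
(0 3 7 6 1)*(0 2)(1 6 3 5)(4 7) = (0 5 1 2)(3 4 7)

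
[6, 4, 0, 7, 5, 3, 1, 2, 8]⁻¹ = [2, 6, 7, 5, 1, 4, 0, 3, 8]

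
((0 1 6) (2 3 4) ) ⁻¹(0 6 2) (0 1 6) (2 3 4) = (0 3 1) 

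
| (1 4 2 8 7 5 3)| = 7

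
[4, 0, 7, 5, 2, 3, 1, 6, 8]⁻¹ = [1, 6, 4, 5, 0, 3, 7, 2, 8]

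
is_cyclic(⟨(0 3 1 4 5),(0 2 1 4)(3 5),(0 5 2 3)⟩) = no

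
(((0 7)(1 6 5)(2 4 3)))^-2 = (1 6 5)(2 4 3)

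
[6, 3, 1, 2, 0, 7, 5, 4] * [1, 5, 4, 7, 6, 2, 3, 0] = [3, 7, 5, 4, 1, 0, 2, 6]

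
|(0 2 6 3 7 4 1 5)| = 8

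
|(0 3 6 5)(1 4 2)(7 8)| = 12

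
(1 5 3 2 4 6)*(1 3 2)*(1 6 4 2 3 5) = (3 6 5) 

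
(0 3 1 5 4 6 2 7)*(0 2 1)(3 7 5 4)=(0 7 2 5 3)(1 4 6)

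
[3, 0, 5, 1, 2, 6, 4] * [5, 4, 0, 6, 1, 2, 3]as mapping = [0→6, 1→5, 2→2, 3→4, 4→0, 5→3, 6→1]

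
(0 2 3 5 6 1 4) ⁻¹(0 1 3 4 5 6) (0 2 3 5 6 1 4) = (0 6 1 2 4 5) 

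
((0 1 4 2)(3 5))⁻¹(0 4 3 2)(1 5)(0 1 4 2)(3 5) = (0 1 2 5)(3 4)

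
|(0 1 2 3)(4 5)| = 4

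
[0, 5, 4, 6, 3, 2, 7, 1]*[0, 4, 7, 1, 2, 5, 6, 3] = [0, 5, 2, 6, 1, 7, 3, 4]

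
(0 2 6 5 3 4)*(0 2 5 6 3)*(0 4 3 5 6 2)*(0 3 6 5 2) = (0 5 4 3 6)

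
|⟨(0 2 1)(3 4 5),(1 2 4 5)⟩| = 720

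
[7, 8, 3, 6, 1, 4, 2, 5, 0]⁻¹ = [8, 4, 6, 2, 5, 7, 3, 0, 1]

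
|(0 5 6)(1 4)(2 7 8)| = 6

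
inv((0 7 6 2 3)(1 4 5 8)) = (0 3 2 6 7)(1 8 5 4)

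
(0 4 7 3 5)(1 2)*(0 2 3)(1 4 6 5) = (0 6 5 2 4 7)(1 3)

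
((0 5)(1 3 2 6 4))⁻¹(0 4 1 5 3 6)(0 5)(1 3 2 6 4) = (0 2 4 5 1 3)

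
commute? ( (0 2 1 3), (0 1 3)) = no: (0 2 1 3)*(0 1 3) = (0 2 3 1), (0 1 3)*(0 2 1 3) = (0 3 2 1)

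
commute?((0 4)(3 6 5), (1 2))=yes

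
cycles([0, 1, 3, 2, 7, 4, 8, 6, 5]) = (2 3)(4 7 6 8 5)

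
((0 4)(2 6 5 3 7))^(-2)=(2 3 6 7 5)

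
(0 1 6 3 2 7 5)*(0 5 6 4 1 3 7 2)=(0 3)(1 4)(6 7)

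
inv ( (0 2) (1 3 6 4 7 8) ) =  (0 2) (1 8 7 4 6 3) 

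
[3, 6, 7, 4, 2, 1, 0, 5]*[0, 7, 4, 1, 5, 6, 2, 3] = [1, 2, 3, 5, 4, 7, 0, 6]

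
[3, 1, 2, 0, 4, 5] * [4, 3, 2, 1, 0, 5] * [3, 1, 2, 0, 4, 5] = [1, 0, 2, 4, 3, 5]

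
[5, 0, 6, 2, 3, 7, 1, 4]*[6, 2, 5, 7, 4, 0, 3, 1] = [0, 6, 3, 5, 7, 1, 2, 4]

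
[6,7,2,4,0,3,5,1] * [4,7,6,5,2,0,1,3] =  [1,3,6,2,4,5,0,7]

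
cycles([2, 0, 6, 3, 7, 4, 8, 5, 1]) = (0 2 6 8 1)(4 7 5)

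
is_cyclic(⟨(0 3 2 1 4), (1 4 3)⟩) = no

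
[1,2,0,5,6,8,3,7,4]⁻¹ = [2,0,1,6,8,3,4,7,5]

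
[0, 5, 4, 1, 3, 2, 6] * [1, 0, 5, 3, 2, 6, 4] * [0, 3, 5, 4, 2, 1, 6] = [3, 6, 5, 0, 4, 1, 2]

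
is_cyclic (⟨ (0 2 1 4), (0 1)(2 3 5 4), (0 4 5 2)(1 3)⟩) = no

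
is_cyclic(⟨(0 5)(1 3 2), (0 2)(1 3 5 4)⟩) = no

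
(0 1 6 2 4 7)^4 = (0 4 6)(1 7 2)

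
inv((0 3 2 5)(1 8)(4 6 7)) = (0 5 2 3)(1 8)(4 7 6)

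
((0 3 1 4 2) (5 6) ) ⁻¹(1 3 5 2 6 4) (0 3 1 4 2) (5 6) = (0 5 2 4 1 6) 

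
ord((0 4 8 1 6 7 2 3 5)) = 9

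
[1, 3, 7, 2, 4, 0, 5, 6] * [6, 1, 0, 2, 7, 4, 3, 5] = [1, 2, 5, 0, 7, 6, 4, 3] 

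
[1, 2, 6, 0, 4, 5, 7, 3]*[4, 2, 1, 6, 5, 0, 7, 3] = [2, 1, 7, 4, 5, 0, 3, 6]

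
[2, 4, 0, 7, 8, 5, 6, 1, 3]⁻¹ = [2, 7, 0, 8, 1, 5, 6, 3, 4]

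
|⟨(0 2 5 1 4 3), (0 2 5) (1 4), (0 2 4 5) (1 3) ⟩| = 720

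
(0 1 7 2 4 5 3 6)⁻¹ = (0 6 3 5 4 2 7 1)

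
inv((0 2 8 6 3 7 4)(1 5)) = (0 4 7 3 6 8 2)(1 5)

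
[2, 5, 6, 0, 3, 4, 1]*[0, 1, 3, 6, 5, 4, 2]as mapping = [0→3, 1→4, 2→2, 3→0, 4→6, 5→5, 6→1]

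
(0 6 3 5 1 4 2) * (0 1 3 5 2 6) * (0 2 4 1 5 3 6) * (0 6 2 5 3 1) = (0 5 2 3 4 6 1)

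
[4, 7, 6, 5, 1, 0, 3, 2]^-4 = [2, 3, 0, 1, 6, 7, 4, 5]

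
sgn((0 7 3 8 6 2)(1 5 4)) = -1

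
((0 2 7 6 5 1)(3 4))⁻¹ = (0 1 5 6 7 2)(3 4)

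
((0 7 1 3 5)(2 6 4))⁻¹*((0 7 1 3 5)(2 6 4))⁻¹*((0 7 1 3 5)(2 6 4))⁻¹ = (0 1 5 7 3)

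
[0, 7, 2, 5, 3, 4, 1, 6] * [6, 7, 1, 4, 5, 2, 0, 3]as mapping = [0→6, 1→3, 2→1, 3→2, 4→4, 5→5, 6→7, 7→0]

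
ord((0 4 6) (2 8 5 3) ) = 12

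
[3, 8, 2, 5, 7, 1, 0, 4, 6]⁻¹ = [6, 5, 2, 0, 7, 3, 8, 4, 1]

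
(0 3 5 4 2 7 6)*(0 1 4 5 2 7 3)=(1 4 7 6)(2 3)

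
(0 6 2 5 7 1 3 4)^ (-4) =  (0 7)(1 6)(2 3)(4 5)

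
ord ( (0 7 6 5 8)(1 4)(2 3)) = 10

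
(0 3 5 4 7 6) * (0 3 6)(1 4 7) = (0 6 3 5 7)(1 4)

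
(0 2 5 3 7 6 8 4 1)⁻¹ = (0 1 4 8 6 7 3 5 2)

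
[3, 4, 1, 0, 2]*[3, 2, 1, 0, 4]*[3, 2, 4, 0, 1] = [3, 1, 4, 0, 2]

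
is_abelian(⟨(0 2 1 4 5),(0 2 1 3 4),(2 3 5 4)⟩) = no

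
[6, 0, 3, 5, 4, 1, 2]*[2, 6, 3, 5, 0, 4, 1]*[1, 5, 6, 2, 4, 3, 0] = [5, 6, 3, 4, 1, 0, 2]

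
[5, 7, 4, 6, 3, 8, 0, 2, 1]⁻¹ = [6, 8, 7, 4, 2, 0, 3, 1, 5]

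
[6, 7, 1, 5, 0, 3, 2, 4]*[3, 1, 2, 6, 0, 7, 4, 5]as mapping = [0→4, 1→5, 2→1, 3→7, 4→3, 5→6, 6→2, 7→0]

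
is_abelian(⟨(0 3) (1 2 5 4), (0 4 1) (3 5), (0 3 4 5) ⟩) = no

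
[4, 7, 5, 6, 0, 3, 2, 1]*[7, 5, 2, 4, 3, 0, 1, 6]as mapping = [0→3, 1→6, 2→0, 3→1, 4→7, 5→4, 6→2, 7→5]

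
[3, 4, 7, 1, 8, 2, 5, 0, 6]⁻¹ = [7, 3, 5, 0, 1, 6, 8, 2, 4]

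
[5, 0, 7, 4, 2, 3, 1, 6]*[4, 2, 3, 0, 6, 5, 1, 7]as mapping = [0→5, 1→4, 2→7, 3→6, 4→3, 5→0, 6→2, 7→1]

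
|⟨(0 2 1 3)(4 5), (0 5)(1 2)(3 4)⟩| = 72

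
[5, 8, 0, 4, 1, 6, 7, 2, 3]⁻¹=[2, 4, 7, 8, 3, 0, 5, 6, 1]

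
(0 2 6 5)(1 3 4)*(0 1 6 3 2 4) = (0 4 6 5 1 2 3)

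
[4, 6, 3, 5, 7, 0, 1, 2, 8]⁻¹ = [5, 6, 7, 2, 0, 3, 1, 4, 8]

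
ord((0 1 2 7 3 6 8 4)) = 8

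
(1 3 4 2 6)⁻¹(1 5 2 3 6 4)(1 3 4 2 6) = (1 2 3 5 6 4)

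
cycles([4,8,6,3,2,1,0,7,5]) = (0 4 2 6)(1 8 5)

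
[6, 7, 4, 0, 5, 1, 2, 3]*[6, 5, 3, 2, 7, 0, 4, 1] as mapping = [0→4, 1→1, 2→7, 3→6, 4→0, 5→5, 6→3, 7→2] 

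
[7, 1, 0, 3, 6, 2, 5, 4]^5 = [2, 1, 5, 3, 7, 6, 4, 0]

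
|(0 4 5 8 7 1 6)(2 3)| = 14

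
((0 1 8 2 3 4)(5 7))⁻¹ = (0 4 3 2 8 1)(5 7)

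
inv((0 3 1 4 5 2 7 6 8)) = (0 8 6 7 2 5 4 1 3)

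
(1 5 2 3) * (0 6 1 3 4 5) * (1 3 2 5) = (0 6 3 2 4 1)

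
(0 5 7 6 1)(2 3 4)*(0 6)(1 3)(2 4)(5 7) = (0 7)(1 6 3 2)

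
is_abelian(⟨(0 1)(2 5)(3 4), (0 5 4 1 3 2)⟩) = no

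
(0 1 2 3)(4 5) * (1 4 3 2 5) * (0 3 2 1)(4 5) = (0 5 2 1 4)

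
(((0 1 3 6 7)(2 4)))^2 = (0 3 7 1 6)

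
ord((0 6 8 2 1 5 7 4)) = 8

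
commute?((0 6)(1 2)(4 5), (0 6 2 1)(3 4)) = no:(0 6)(1 2)(4 5) * (0 6 2 1)(3 4) = (0 2)(3 4 5), (0 6 2 1)(3 4) * (0 6)(1 2)(4 5) = (1 6)(3 5 4)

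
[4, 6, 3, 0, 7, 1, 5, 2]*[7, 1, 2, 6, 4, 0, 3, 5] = [4, 3, 6, 7, 5, 1, 0, 2]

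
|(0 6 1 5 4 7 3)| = 7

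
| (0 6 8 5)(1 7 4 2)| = 4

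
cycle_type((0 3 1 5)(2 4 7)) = 3.4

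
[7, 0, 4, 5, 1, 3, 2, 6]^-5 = [7, 0, 4, 5, 1, 3, 2, 6]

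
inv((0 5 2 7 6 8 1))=(0 1 8 6 7 2 5)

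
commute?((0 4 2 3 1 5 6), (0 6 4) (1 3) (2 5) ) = no:(0 4 2 3 1 5 6)*(0 6 4) (1 3) (2 5) = (1 2) (4 5), (0 6 4) (1 3) (2 5)*(0 4 2 3 1 5 6) = (2 6) (3 5) 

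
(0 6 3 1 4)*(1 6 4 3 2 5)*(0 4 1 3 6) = (0 1 6 2 5 3)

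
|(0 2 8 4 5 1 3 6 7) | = 9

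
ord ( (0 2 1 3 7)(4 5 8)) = 15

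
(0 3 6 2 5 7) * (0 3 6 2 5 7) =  (0 6 5) (2 7 3) 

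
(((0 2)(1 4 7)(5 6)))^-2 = (1 4 7)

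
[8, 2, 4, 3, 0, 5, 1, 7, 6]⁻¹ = [4, 6, 1, 3, 2, 5, 8, 7, 0]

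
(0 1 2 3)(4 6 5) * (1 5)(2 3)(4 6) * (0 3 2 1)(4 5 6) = (0 6)(1 2)(4 5)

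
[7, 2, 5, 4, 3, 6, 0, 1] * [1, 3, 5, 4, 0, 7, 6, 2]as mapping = [0→2, 1→5, 2→7, 3→0, 4→4, 5→6, 6→1, 7→3]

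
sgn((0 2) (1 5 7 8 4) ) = -1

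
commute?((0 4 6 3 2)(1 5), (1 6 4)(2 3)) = no:(0 4 6 3 2)(1 5)*(1 6 4)(2 3) = (0 1 5 6 2), (1 6 4)(2 3)*(0 4 6 3 2)(1 5) = (0 4 5 1 3)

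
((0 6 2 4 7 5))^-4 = (0 2 7)(4 5 6)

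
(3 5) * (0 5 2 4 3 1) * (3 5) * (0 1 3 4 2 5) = (0 4)(3 5)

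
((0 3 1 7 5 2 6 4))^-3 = (0 2 1 4 5 3 6 7)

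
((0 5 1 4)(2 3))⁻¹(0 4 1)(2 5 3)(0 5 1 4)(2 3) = (0 4 5)(1 2 3)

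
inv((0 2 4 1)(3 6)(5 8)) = (0 1 4 2)(3 6)(5 8)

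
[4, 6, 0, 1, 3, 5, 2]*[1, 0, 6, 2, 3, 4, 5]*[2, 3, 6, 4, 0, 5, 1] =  [4, 5, 3, 2, 6, 0, 1]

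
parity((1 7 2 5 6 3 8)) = even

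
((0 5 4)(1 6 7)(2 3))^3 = (2 3)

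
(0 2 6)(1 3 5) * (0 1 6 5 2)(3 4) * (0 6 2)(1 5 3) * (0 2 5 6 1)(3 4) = (0 1 3 2 4)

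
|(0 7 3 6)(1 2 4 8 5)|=20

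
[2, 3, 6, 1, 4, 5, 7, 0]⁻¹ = [7, 3, 0, 1, 4, 5, 2, 6]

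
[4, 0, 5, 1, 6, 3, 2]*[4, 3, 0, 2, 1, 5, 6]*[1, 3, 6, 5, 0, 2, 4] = [3, 0, 2, 5, 4, 6, 1]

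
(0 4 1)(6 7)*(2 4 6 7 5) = (0 6 5 2 4 1)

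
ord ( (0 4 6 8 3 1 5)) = 7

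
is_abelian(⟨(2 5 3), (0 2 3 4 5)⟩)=no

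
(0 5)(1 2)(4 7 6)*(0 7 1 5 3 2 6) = (0 3 2 5 7)(1 6 4)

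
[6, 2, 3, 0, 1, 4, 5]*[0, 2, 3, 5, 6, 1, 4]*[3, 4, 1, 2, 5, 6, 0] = [5, 2, 6, 3, 1, 0, 4]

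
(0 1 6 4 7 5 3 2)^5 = (0 5 6 2 7 1 3 4)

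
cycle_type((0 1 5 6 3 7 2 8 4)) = 9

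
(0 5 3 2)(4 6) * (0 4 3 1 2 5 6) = (0 6 3 5 1 2 4)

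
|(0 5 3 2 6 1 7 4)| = 8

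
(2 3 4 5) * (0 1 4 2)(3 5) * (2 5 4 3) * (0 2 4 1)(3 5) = (1 5 2)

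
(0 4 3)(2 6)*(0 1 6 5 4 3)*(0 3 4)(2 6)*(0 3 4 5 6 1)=(0 5 3)(1 2 6)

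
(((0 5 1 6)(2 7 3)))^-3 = (0 5 1 6)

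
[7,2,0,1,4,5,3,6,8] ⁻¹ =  [2,3,1,6,4,5,7,0,8] 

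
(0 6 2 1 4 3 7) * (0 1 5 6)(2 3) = (1 4 2 5 6 3 7)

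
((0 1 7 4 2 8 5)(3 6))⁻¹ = (0 5 8 2 4 7 1)(3 6)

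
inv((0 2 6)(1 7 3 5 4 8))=(0 6 2)(1 8 4 5 3 7)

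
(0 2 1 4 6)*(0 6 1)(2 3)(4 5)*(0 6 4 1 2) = (0 3)(1 5)(2 6 4)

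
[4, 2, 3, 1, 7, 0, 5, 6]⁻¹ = [5, 3, 1, 2, 0, 6, 7, 4]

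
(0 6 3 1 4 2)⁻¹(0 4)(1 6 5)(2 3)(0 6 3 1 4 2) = (0 1)(2 6)(3 5 4)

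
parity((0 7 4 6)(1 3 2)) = odd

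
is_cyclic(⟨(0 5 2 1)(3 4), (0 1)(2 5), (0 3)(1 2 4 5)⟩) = no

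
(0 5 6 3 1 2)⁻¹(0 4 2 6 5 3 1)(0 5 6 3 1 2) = (0 3 6 1 2 5 4)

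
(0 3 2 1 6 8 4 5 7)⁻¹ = (0 7 5 4 8 6 1 2 3)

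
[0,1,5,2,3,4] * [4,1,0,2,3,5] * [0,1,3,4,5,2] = [5,1,2,0,3,4]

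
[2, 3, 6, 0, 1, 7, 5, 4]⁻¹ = [3, 4, 0, 1, 7, 6, 2, 5]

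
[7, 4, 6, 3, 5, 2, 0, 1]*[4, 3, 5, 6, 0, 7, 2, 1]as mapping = [0→1, 1→0, 2→2, 3→6, 4→7, 5→5, 6→4, 7→3]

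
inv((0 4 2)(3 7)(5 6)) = (0 2 4)(3 7)(5 6)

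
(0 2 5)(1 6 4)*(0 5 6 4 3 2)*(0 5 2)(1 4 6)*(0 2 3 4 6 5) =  (1 5 3 2)(4 6)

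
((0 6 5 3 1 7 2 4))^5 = (0 7 5 4 1 6 2 3)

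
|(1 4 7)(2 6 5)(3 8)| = 6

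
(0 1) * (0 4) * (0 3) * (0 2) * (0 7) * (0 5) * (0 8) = (0 1 4 3 2 7 5 8)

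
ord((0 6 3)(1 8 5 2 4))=15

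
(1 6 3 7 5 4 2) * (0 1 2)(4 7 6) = (0 1 4)(3 6)(5 7)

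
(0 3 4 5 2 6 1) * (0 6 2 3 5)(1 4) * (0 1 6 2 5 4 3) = (0 4 1 2 5)(3 6)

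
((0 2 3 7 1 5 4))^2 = (0 3 1 4 2 7 5)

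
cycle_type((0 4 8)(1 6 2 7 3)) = 3.5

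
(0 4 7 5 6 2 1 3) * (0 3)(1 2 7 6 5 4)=(0 1)(4 6 7)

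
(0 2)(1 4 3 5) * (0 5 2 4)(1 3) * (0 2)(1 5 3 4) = (0 1 2 3)(4 5)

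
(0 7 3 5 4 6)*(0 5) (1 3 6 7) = (0 1 3) (4 7 6 5) 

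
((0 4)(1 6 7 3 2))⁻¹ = (0 4)(1 2 3 7 6)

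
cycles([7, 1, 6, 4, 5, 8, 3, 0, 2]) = (0 7) (2 6 3 4 5 8) 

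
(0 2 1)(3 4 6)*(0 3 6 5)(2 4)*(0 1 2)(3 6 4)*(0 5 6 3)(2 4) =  (1 3 5)(2 4 6)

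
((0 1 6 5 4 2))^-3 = (0 5)(1 4)(2 6)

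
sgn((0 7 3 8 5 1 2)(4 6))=-1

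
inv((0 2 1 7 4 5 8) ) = (0 8 5 4 7 1 2) 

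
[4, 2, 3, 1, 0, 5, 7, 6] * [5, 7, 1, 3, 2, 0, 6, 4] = [2, 1, 3, 7, 5, 0, 4, 6]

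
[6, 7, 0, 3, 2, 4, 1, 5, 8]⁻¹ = [2, 6, 4, 3, 5, 7, 0, 1, 8]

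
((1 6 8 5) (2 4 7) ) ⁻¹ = (1 5 8 6) (2 7 4) 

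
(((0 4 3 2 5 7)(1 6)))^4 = (0 5 3)(2 4 7)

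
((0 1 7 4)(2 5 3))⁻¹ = (0 4 7 1)(2 3 5)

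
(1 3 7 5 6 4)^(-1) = (1 4 6 5 7 3)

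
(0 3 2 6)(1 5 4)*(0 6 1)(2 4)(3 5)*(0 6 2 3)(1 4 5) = (0 1)(2 4 6)(3 5)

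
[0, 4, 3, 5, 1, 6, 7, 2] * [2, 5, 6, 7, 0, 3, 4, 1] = [2, 0, 7, 3, 5, 4, 1, 6]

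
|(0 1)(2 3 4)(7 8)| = 6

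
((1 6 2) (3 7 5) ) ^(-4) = (1 2 6) (3 5 7) 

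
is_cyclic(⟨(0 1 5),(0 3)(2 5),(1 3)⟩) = no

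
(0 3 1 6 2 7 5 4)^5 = (0 7 1 4 2 3 5 6)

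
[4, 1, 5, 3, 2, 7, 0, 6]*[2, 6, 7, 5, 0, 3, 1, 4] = [0, 6, 3, 5, 7, 4, 2, 1]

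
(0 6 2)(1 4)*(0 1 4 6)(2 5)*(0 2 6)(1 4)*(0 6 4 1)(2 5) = (0 5 4)(1 6 2)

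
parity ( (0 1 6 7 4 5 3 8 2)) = even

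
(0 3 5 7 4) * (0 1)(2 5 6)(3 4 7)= (0 4 1)(2 5 3 6)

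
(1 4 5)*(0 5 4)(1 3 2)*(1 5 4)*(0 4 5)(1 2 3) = (0 5 1 4 2)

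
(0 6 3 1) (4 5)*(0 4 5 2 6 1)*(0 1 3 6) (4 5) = (0 3 1 5 4 2) 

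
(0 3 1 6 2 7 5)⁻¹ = (0 5 7 2 6 1 3)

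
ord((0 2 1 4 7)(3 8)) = 10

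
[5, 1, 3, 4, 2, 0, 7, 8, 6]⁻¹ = [5, 1, 4, 2, 3, 0, 8, 6, 7]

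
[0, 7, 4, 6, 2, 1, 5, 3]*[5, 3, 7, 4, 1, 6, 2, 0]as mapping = [0→5, 1→0, 2→1, 3→2, 4→7, 5→3, 6→6, 7→4]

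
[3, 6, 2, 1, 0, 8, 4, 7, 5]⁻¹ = [4, 3, 2, 0, 6, 8, 1, 7, 5]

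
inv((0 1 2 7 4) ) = (0 4 7 2 1) 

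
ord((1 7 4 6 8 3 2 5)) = 8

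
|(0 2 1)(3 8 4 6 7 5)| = 6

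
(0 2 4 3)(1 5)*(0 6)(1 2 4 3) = (0 4 1 5 2 3 6)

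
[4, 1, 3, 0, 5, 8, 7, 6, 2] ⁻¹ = [3, 1, 8, 2, 0, 4, 7, 6, 5] 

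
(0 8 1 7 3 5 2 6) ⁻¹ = (0 6 2 5 3 7 1 8) 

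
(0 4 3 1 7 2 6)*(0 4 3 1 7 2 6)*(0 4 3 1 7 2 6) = (0 1 6 3 2 4 7)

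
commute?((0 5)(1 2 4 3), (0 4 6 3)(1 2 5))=no:(0 5)(1 2 4 3)*(0 4 6 3)(1 2 5)=(0 1 5 4)(2 6 3), (0 4 6 3)(1 2 5)*(0 5)(1 2 4 3)=(0 3 5 2)(1 4 6)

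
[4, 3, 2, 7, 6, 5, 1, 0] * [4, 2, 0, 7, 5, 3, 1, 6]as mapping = [0→5, 1→7, 2→0, 3→6, 4→1, 5→3, 6→2, 7→4]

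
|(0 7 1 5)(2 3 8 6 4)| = 20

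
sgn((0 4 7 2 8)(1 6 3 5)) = -1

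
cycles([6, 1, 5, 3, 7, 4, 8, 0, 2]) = (0 6 8 2 5 4 7)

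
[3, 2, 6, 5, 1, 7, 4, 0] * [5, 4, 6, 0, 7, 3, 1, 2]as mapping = [0→0, 1→6, 2→1, 3→3, 4→4, 5→2, 6→7, 7→5]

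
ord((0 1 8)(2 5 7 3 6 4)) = 6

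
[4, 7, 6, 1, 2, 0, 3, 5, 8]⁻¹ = [5, 3, 4, 6, 0, 7, 2, 1, 8]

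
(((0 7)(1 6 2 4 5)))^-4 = (1 6 2 4 5)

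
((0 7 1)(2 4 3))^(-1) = (0 1 7)(2 3 4)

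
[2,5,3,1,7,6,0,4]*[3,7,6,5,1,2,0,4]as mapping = [0→6,1→2,2→5,3→7,4→4,5→0,6→3,7→1]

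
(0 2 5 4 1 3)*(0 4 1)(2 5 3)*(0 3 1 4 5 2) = (0 2 1)(3 5 4)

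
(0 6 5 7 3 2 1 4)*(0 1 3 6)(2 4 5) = (1 5 7 6 2 3 4)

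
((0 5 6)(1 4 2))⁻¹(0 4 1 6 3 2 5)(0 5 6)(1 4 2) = (0 3 1 6 5 2 4)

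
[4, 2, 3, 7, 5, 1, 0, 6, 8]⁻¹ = [6, 5, 1, 2, 0, 4, 7, 3, 8]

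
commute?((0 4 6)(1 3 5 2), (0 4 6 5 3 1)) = no:(0 4 6)(1 3 5 2)*(0 4 6 5 3 1) = (0 6 4 5 2), (0 4 6 5 3 1)*(0 4 6)(1 3 5 2) = (0 6 2 1 4)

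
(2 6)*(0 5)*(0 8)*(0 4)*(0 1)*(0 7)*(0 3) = (0 5 8 4 1 7 3)(2 6)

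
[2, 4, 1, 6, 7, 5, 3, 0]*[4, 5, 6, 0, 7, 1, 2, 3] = [6, 7, 5, 2, 3, 1, 0, 4]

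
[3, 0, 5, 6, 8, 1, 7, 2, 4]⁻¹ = [1, 5, 7, 0, 8, 2, 3, 6, 4]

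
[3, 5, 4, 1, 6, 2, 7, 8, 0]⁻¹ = [8, 3, 5, 0, 2, 1, 4, 6, 7]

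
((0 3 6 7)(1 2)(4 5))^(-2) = (0 6)(3 7)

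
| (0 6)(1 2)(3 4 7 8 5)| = 10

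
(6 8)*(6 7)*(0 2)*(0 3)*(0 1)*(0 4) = (0 2 3 1 4)(6 8 7)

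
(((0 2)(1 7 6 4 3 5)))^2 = (1 6 3)(4 5 7)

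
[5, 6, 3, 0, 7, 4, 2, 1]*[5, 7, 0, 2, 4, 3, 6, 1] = [3, 6, 2, 5, 1, 4, 0, 7]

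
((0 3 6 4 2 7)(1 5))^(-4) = (0 6 2)(3 4 7)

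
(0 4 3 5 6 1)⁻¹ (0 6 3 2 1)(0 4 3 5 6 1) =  (0 4 1 5 2)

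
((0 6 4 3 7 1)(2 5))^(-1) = (0 1 7 3 4 6)(2 5)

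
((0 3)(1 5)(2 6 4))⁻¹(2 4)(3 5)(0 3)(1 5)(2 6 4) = (0 1)(2 6)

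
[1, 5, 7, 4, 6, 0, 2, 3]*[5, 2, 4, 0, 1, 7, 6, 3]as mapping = [0→2, 1→7, 2→3, 3→1, 4→6, 5→5, 6→4, 7→0]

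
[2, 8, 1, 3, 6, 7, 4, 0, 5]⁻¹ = [7, 2, 0, 3, 6, 8, 4, 5, 1]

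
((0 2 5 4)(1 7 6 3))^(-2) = (0 5)(1 6)(2 4)(3 7)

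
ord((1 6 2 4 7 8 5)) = 7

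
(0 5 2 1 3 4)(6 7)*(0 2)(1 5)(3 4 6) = (0 1 4 2 5)(3 6 7)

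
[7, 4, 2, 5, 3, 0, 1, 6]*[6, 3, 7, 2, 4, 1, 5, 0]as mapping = [0→0, 1→4, 2→7, 3→1, 4→2, 5→6, 6→3, 7→5]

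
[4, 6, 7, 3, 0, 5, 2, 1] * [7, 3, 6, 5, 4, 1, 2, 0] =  [4, 2, 0, 5, 7, 1, 6, 3]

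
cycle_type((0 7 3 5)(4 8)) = 2.4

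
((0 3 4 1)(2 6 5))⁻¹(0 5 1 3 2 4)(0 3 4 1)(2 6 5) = (0 4 6 1 3 2)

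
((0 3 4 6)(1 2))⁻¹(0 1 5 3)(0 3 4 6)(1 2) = (2 5 4 3)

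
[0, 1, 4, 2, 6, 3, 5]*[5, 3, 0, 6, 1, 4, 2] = [5, 3, 1, 0, 2, 6, 4]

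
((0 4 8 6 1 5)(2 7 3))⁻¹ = (0 5 1 6 8 4)(2 3 7)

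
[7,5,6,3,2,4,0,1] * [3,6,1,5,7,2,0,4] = [4,2,0,5,1,7,3,6]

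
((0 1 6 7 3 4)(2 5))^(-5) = (0 1 6 7 3 4)(2 5)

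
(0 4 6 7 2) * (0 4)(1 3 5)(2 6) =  (1 3 5)(2 4)(6 7)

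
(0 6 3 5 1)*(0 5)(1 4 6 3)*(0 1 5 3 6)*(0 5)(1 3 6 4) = (0 4 5 1 6)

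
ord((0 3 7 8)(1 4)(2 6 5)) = 12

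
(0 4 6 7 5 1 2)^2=(0 6 5 2 4 7 1)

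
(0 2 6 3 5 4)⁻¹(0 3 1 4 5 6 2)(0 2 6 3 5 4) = (0 4 3 6 2 5 1)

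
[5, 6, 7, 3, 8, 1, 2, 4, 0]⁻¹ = [8, 5, 6, 3, 7, 0, 1, 2, 4]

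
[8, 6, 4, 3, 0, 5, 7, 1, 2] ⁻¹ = [4, 7, 8, 3, 2, 5, 1, 6, 0] 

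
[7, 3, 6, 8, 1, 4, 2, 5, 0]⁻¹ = [8, 4, 6, 1, 5, 7, 2, 0, 3]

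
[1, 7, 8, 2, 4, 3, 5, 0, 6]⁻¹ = [7, 0, 3, 5, 4, 6, 8, 1, 2]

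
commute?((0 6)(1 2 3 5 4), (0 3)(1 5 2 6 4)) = no:(0 6)(1 2 3 5 4) * (0 3)(1 5 2 6 4) = (0 4 5 1 6 3 2), (0 3)(1 5 2 6 4) * (0 6)(1 2 3 5 4) = (0 5 3 6 1 4 2)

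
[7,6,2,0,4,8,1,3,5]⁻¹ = [3,6,2,7,4,8,1,0,5]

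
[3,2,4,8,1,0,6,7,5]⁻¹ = [5,4,1,0,2,8,6,7,3]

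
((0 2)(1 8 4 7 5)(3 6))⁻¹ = (0 2)(1 5 7 4 8)(3 6)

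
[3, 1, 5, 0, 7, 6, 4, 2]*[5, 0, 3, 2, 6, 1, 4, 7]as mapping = [0→2, 1→0, 2→1, 3→5, 4→7, 5→4, 6→6, 7→3]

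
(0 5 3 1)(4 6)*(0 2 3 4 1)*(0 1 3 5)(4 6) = (1 2 5 6 3)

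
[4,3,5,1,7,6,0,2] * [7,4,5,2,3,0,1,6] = [3,2,0,4,6,1,7,5]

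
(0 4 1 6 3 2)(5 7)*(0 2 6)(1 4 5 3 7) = (0 5 1)(3 6 7)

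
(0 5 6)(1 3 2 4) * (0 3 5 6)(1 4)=(0 6 3 2 1 5)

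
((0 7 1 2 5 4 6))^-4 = (0 2 6 1 4 7 5)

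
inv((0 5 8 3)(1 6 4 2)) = (0 3 8 5)(1 2 4 6)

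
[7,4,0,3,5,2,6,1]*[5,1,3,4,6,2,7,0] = [0,6,5,4,2,3,7,1]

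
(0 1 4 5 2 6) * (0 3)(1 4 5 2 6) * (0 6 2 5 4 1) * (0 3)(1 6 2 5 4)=(0 6)(2 3)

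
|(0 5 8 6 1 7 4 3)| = 8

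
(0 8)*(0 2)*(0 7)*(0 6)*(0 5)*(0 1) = (0 8 2 7 6 5 1)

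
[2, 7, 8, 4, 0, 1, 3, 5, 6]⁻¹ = [4, 5, 0, 6, 3, 7, 8, 1, 2]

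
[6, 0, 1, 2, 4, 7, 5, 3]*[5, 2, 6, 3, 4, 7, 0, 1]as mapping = [0→0, 1→5, 2→2, 3→6, 4→4, 5→1, 6→7, 7→3]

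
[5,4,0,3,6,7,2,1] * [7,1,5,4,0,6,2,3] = [6,0,7,4,2,3,5,1]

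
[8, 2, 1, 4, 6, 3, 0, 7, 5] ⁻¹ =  [6, 2, 1, 5, 3, 8, 4, 7, 0] 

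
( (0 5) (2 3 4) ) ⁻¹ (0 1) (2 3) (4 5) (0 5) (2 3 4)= (0 2) (1 5) (3 4) 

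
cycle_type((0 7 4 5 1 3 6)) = 7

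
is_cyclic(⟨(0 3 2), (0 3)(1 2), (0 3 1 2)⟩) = no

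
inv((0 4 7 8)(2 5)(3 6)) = (0 8 7 4)(2 5)(3 6)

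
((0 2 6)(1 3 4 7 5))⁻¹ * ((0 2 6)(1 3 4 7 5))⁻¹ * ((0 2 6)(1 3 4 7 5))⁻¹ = (1 4 5 3 7)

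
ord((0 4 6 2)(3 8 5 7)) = 4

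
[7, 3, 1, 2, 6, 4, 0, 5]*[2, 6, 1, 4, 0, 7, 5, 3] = [3, 4, 6, 1, 5, 0, 2, 7]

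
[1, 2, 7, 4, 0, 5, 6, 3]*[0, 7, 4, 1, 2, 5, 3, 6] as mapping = [0→7, 1→4, 2→6, 3→2, 4→0, 5→5, 6→3, 7→1] 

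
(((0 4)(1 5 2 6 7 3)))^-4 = (1 2 7)(3 5 6)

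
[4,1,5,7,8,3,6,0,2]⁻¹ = [7,1,8,5,0,2,6,3,4]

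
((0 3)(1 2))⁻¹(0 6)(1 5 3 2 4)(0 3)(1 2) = (0 1 4 2 5)(3 6)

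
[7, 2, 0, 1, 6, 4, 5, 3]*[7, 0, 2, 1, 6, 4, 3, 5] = [5, 2, 7, 0, 3, 6, 4, 1]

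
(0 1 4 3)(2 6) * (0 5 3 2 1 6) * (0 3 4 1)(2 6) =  (0 2 3 5 4 6)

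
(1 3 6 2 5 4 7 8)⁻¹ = (1 8 7 4 5 2 6 3)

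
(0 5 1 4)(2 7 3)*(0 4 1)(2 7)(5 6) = (0 6 5)(3 7)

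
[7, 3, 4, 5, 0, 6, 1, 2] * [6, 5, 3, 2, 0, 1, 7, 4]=[4, 2, 0, 1, 6, 7, 5, 3]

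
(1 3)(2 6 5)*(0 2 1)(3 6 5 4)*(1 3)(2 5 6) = (0 5 3)(1 2 6 4)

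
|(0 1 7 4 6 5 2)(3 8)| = 14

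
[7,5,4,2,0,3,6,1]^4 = [3,4,1,7,5,0,6,2]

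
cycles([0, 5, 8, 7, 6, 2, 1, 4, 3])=(1 5 2 8 3 7 4 6)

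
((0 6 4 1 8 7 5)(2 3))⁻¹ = (0 5 7 8 1 4 6)(2 3)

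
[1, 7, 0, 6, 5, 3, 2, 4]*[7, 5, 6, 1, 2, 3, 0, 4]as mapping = [0→5, 1→4, 2→7, 3→0, 4→3, 5→1, 6→6, 7→2]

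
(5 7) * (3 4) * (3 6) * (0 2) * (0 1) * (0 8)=(0 2 1 8) (3 4 6) (5 7) 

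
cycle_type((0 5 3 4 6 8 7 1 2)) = 9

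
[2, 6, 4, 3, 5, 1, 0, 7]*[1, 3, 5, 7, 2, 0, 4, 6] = [5, 4, 2, 7, 0, 3, 1, 6]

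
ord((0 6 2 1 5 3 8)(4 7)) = 14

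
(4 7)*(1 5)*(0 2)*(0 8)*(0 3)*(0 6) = (0 2 8 3 6)(1 5)(4 7)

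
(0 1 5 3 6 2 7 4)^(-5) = (0 3 7 1 6 4 5 2)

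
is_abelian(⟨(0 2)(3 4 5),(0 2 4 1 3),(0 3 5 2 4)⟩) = no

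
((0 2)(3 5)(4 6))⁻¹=(0 2)(3 5)(4 6)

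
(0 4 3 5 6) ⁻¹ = (0 6 5 3 4) 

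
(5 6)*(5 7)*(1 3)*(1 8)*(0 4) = (0 4)(1 3 8)(5 6 7)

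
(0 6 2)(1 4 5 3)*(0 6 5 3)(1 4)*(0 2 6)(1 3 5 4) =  (0 4 5 2)(1 3)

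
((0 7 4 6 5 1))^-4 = (0 4 5)(1 7 6)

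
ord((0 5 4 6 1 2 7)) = 7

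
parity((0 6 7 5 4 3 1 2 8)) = even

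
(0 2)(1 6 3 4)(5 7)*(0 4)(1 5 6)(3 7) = (0 2 4 5 3)(6 7)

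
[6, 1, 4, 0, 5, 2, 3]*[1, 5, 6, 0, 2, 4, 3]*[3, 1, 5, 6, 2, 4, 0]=[6, 4, 5, 1, 2, 0, 3] 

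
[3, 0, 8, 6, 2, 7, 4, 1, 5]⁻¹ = [1, 7, 4, 0, 6, 8, 3, 5, 2]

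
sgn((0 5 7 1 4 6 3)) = 1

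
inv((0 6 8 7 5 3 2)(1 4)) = (0 2 3 5 7 8 6)(1 4)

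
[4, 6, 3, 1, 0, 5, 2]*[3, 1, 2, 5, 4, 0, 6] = [4, 6, 5, 1, 3, 0, 2]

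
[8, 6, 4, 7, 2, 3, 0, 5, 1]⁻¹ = [6, 8, 4, 5, 2, 7, 1, 3, 0]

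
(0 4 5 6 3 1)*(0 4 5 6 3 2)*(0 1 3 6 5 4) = (0 4 5 6 2 1)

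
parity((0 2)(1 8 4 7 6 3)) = even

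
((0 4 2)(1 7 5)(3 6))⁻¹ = (0 2 4)(1 5 7)(3 6)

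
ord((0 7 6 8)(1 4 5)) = 12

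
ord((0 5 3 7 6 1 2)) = 7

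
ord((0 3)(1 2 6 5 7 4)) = 6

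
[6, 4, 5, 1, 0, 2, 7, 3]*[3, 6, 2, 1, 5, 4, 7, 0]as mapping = [0→7, 1→5, 2→4, 3→6, 4→3, 5→2, 6→0, 7→1]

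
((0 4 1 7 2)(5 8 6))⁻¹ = (0 2 7 1 4)(5 6 8)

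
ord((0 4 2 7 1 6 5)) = 7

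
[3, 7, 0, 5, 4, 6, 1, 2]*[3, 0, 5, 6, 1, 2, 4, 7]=[6, 7, 3, 2, 1, 4, 0, 5]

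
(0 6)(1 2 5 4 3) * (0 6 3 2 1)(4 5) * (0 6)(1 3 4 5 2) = (0 4 1 3 6)(2 5)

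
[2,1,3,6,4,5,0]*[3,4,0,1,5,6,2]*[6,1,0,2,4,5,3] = [6,4,1,0,5,3,2]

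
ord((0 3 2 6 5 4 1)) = 7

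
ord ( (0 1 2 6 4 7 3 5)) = 8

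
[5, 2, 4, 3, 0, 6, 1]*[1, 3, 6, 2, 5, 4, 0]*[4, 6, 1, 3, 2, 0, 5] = [2, 5, 0, 1, 6, 4, 3]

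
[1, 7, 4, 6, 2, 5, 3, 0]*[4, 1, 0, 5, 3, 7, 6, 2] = [1, 2, 3, 6, 0, 7, 5, 4]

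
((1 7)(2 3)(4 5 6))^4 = (4 5 6)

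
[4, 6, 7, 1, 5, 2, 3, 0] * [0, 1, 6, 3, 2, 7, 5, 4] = [2, 5, 4, 1, 7, 6, 3, 0]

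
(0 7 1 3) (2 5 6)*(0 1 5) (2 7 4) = (0 4 2) (1 3) (5 6 7) 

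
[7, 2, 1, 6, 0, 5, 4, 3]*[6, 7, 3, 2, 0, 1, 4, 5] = [5, 3, 7, 4, 6, 1, 0, 2]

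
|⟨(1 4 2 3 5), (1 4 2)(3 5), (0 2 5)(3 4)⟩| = 720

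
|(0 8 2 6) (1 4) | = 4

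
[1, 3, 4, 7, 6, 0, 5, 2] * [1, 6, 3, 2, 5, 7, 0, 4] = [6, 2, 5, 4, 0, 1, 7, 3]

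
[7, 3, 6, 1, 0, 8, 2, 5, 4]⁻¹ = [4, 3, 6, 1, 8, 7, 2, 0, 5]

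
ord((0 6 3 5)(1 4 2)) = 12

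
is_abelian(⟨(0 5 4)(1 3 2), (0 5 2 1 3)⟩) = no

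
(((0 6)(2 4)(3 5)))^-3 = (0 6)(2 4)(3 5)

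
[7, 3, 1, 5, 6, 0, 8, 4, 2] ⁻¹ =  [5, 2, 8, 1, 7, 3, 4, 0, 6] 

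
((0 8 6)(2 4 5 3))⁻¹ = (0 6 8)(2 3 5 4)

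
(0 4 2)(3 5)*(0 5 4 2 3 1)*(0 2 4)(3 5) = (0 4 5 1 2 3)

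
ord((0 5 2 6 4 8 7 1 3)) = 9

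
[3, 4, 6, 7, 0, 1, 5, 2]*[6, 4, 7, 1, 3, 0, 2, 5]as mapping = [0→1, 1→3, 2→2, 3→5, 4→6, 5→4, 6→0, 7→7]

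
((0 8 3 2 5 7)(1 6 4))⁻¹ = (0 7 5 2 3 8)(1 4 6)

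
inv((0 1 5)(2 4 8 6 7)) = (0 5 1)(2 7 6 8 4)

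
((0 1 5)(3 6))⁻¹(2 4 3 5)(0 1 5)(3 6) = (0 2 4 6)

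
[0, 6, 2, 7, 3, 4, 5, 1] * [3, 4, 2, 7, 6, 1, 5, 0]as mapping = [0→3, 1→5, 2→2, 3→0, 4→7, 5→6, 6→1, 7→4]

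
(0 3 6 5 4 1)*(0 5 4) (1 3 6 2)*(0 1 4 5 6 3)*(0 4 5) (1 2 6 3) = (0 1 3 6) (2 5) 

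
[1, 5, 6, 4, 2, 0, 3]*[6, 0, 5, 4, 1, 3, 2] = [0, 3, 2, 1, 5, 6, 4]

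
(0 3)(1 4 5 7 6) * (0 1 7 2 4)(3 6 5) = (0 6 7 5 2 4 3 1)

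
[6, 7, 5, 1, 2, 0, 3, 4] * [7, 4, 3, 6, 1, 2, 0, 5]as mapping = [0→0, 1→5, 2→2, 3→4, 4→3, 5→7, 6→6, 7→1]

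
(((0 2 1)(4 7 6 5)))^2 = (0 1 2)(4 6)(5 7)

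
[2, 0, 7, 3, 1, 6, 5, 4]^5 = [0, 1, 2, 3, 4, 6, 5, 7]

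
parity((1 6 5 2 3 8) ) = odd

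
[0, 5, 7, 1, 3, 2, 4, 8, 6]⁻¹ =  [0, 3, 5, 4, 6, 1, 8, 2, 7]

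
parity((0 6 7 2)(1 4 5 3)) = even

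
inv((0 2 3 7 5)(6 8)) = (0 5 7 3 2)(6 8)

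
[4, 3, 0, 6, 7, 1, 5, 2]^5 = [4, 3, 0, 6, 7, 1, 5, 2]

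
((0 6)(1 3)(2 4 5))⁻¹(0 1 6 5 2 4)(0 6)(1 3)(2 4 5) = (0 2 4 5 6 3)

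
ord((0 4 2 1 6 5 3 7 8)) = 9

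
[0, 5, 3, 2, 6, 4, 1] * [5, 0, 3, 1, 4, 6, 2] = [5, 6, 1, 3, 2, 4, 0]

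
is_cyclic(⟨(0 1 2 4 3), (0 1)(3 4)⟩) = no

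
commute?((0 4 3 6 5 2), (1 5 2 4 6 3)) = no:(0 4 3 6 5 2) * (1 5 2 4 6 3) = (0 6 2)(1 5 4), (1 5 2 4 6 3) * (0 4 3 6 5 2) = (0 4 5)(1 2 3)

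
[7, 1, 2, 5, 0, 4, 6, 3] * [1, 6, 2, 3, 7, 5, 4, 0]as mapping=[0→0, 1→6, 2→2, 3→5, 4→1, 5→7, 6→4, 7→3]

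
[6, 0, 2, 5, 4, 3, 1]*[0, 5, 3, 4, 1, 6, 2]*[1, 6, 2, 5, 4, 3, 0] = [2, 1, 5, 0, 6, 4, 3]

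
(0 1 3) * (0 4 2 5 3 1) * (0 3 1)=(0 3 4 2 5 1)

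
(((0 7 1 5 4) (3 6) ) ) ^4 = (0 4 5 1 7) 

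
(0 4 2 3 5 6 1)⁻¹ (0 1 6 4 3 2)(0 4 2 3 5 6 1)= (0 1 2 5 3 4)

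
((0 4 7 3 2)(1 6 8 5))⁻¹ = (0 2 3 7 4)(1 5 8 6)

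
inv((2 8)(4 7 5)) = (2 8)(4 5 7)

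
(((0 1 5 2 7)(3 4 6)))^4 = (0 7 2 5 1)(3 4 6)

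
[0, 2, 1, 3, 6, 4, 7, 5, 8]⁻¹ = [0, 2, 1, 3, 5, 7, 4, 6, 8]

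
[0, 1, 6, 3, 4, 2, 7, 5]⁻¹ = [0, 1, 5, 3, 4, 7, 2, 6]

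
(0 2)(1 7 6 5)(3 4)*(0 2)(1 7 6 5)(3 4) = (1 6)(5 7)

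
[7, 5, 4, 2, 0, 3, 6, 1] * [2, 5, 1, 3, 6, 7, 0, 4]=[4, 7, 6, 1, 2, 3, 0, 5]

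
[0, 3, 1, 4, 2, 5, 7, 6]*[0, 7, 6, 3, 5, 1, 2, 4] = [0, 3, 7, 5, 6, 1, 4, 2] 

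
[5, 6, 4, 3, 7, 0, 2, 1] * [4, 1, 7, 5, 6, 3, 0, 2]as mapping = [0→3, 1→0, 2→6, 3→5, 4→2, 5→4, 6→7, 7→1]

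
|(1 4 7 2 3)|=5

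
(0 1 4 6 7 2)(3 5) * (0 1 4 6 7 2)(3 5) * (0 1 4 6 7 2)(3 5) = (0 6)(1 7)(2 4)(3 5)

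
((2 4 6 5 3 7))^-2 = (2 3 6)(4 7 5)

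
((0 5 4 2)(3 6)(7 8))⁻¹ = (0 2 4 5)(3 6)(7 8)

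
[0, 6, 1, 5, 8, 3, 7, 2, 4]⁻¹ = [0, 2, 7, 5, 8, 3, 1, 6, 4]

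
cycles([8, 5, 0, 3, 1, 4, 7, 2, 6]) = (0 8 6 7 2)(1 5 4)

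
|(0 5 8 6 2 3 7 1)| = 8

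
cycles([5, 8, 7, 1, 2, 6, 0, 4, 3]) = (0 5 6)(1 8 3)(2 7 4)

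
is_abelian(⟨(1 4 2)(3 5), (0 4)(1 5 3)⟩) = no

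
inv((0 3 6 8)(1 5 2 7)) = (0 8 6 3)(1 7 2 5)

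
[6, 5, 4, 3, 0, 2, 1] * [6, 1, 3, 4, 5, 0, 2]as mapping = [0→2, 1→0, 2→5, 3→4, 4→6, 5→3, 6→1]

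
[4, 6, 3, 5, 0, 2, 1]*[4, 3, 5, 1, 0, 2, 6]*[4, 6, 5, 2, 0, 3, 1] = [4, 1, 6, 5, 0, 3, 2]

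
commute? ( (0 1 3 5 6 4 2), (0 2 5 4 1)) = no: (0 1 3 5 6 4 2)*(0 2 5 4 1) = (1 3 4 5 6), (0 2 5 4 1)*(0 1 3 5 6 4 2) = (2 6 4 3 5)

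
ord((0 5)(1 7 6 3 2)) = 10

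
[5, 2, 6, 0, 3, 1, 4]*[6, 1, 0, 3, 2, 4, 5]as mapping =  [0→4, 1→0, 2→5, 3→6, 4→3, 5→1, 6→2]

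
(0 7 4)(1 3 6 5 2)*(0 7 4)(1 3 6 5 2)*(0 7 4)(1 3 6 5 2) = (1 5 3 2 6)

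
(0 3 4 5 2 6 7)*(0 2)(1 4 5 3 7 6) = (0 7 2 1 4 3 5)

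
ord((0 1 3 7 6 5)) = 6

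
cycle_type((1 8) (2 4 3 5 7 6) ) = 2.6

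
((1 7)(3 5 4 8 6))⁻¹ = (1 7)(3 6 8 4 5)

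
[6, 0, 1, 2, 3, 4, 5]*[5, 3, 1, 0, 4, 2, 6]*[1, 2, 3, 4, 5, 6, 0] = [0, 6, 4, 2, 1, 5, 3]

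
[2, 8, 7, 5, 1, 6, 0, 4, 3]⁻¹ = [6, 4, 0, 8, 7, 3, 5, 2, 1]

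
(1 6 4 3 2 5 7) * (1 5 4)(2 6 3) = (1 3 6)(2 4)(5 7)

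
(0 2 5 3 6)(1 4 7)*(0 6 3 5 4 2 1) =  (0 1 2 4 7)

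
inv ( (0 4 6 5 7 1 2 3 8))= (0 8 3 2 1 7 5 6 4)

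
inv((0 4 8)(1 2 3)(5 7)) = (0 8 4)(1 3 2)(5 7)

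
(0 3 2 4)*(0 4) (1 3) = (0 1 3 2) 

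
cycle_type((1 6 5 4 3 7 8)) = 7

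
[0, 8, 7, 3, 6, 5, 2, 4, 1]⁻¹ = [0, 8, 6, 3, 7, 5, 4, 2, 1]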